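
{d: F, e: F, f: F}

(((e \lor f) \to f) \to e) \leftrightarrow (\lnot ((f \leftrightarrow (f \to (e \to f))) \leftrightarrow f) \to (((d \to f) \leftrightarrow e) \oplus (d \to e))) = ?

F

Substituting d=F, e=F, f=F:
e \lor f = F \lor F = F
(e \lor f) \to f = F \to F = T
((e \lor f) \to f) \to e = T \to F = F
e \to f = F \to F = T
f \to (e \to f) = F \to T = T
f \leftrightarrow (f \to (e \to f)) = F \leftrightarrow T = F
(f \leftrightarrow (f \to (e \to f))) \leftrightarrow f = F \leftrightarrow F = T
\lnot ((f \leftrightarrow (f \to (e \to f))) \leftrightarrow f) = \lnot T = F
d \to f = F \to F = T
(d \to f) \leftrightarrow e = T \leftrightarrow F = F
d \to e = F \to F = T
((d \to f) \leftrightarrow e) \oplus (d \to e) = F \oplus T = T
\lnot ((f \leftrightarrow (f \to (e \to f))) \leftrightarrow f) \to (((d \to f) \leftrightarrow e) \oplus (d \to e)) = F \to T = T
(((e \lor f) \to f) \to e) \leftrightarrow (\lnot ((f \leftrightarrow (f \to (e \to f))) \leftrightarrow f) \to (((d \to f) \leftrightarrow e) \oplus (d \to e))) = F \leftrightarrow T = F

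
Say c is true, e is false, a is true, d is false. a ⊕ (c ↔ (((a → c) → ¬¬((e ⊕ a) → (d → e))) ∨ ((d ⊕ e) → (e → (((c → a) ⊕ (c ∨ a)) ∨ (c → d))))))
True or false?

a → c = T → T = T
e ⊕ a = F ⊕ T = T
d → e = F → F = T
(e ⊕ a) → (d → e) = T → T = T
¬((e ⊕ a) → (d → e)) = ¬T = F
¬¬((e ⊕ a) → (d → e)) = ¬F = T
(a → c) → ¬¬((e ⊕ a) → (d → e)) = T → T = T
d ⊕ e = F ⊕ F = F
c → a = T → T = T
c ∨ a = T ∨ T = T
(c → a) ⊕ (c ∨ a) = T ⊕ T = F
c → d = T → F = F
((c → a) ⊕ (c ∨ a)) ∨ (c → d) = F ∨ F = F
e → (((c → a) ⊕ (c ∨ a)) ∨ (c → d)) = F → F = T
(d ⊕ e) → (e → (((c → a) ⊕ (c ∨ a)) ∨ (c → d))) = F → T = T
((a → c) → ¬¬((e ⊕ a) → (d → e))) ∨ ((d ⊕ e) → (e → (((c → a) ⊕ (c ∨ a)) ∨ (c → d)))) = T ∨ T = T
c ↔ (((a → c) → ¬¬((e ⊕ a) → (d → e))) ∨ ((d ⊕ e) → (e → (((c → a) ⊕ (c ∨ a)) ∨ (c → d))))) = T ↔ T = T
a ⊕ (c ↔ (((a → c) → ¬¬((e ⊕ a) → (d → e))) ∨ ((d ⊕ e) → (e → (((c → a) ⊕ (c ∨ a)) ∨ (c → d)))))) = T ⊕ T = F

F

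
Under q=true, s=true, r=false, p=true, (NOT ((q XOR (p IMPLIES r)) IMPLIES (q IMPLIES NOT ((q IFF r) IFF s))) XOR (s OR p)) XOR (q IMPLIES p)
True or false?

false

p IMPLIES r = true IMPLIES false = false
q XOR (p IMPLIES r) = true XOR false = true
q IFF r = true IFF false = false
(q IFF r) IFF s = false IFF true = false
NOT ((q IFF r) IFF s) = NOT false = true
q IMPLIES NOT ((q IFF r) IFF s) = true IMPLIES true = true
(q XOR (p IMPLIES r)) IMPLIES (q IMPLIES NOT ((q IFF r) IFF s)) = true IMPLIES true = true
NOT ((q XOR (p IMPLIES r)) IMPLIES (q IMPLIES NOT ((q IFF r) IFF s))) = NOT true = false
s OR p = true OR true = true
NOT ((q XOR (p IMPLIES r)) IMPLIES (q IMPLIES NOT ((q IFF r) IFF s))) XOR (s OR p) = false XOR true = true
q IMPLIES p = true IMPLIES true = true
(NOT ((q XOR (p IMPLIES r)) IMPLIES (q IMPLIES NOT ((q IFF r) IFF s))) XOR (s OR p)) XOR (q IMPLIES p) = true XOR true = false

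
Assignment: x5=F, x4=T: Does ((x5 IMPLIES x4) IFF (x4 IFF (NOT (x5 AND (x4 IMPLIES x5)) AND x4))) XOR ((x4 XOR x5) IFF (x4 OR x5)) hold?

x5 IMPLIES x4 = F IMPLIES T = T
x4 IMPLIES x5 = T IMPLIES F = F
x5 AND (x4 IMPLIES x5) = F AND F = F
NOT (x5 AND (x4 IMPLIES x5)) = NOT F = T
NOT (x5 AND (x4 IMPLIES x5)) AND x4 = T AND T = T
x4 IFF (NOT (x5 AND (x4 IMPLIES x5)) AND x4) = T IFF T = T
(x5 IMPLIES x4) IFF (x4 IFF (NOT (x5 AND (x4 IMPLIES x5)) AND x4)) = T IFF T = T
x4 XOR x5 = T XOR F = T
x4 OR x5 = T OR F = T
(x4 XOR x5) IFF (x4 OR x5) = T IFF T = T
((x5 IMPLIES x4) IFF (x4 IFF (NOT (x5 AND (x4 IMPLIES x5)) AND x4))) XOR ((x4 XOR x5) IFF (x4 OR x5)) = T XOR T = F

F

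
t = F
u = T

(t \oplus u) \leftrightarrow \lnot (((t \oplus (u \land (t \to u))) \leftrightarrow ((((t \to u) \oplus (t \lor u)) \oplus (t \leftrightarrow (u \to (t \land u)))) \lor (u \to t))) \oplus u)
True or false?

T

t \oplus u = F \oplus T = T
t \to u = F \to T = T
u \land (t \to u) = T \land T = T
t \oplus (u \land (t \to u)) = F \oplus T = T
t \to u = F \to T = T
t \lor u = F \lor T = T
(t \to u) \oplus (t \lor u) = T \oplus T = F
t \land u = F \land T = F
u \to (t \land u) = T \to F = F
t \leftrightarrow (u \to (t \land u)) = F \leftrightarrow F = T
((t \to u) \oplus (t \lor u)) \oplus (t \leftrightarrow (u \to (t \land u))) = F \oplus T = T
u \to t = T \to F = F
(((t \to u) \oplus (t \lor u)) \oplus (t \leftrightarrow (u \to (t \land u)))) \lor (u \to t) = T \lor F = T
(t \oplus (u \land (t \to u))) \leftrightarrow ((((t \to u) \oplus (t \lor u)) \oplus (t \leftrightarrow (u \to (t \land u)))) \lor (u \to t)) = T \leftrightarrow T = T
((t \oplus (u \land (t \to u))) \leftrightarrow ((((t \to u) \oplus (t \lor u)) \oplus (t \leftrightarrow (u \to (t \land u)))) \lor (u \to t))) \oplus u = T \oplus T = F
\lnot (((t \oplus (u \land (t \to u))) \leftrightarrow ((((t \to u) \oplus (t \lor u)) \oplus (t \leftrightarrow (u \to (t \land u)))) \lor (u \to t))) \oplus u) = \lnot F = T
(t \oplus u) \leftrightarrow \lnot (((t \oplus (u \land (t \to u))) \leftrightarrow ((((t \to u) \oplus (t \lor u)) \oplus (t \leftrightarrow (u \to (t \land u)))) \lor (u \to t))) \oplus u) = T \leftrightarrow T = T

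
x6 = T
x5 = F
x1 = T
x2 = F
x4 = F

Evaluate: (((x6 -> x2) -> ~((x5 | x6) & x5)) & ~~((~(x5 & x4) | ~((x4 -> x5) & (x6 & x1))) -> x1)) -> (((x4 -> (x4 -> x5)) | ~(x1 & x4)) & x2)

Substituting x6=T, x5=F, x1=T, x2=F, x4=F:
x6 -> x2 = T -> F = F
x5 | x6 = F | T = T
(x5 | x6) & x5 = T & F = F
~((x5 | x6) & x5) = ~F = T
(x6 -> x2) -> ~((x5 | x6) & x5) = F -> T = T
x5 & x4 = F & F = F
~(x5 & x4) = ~F = T
x4 -> x5 = F -> F = T
x6 & x1 = T & T = T
(x4 -> x5) & (x6 & x1) = T & T = T
~((x4 -> x5) & (x6 & x1)) = ~T = F
~(x5 & x4) | ~((x4 -> x5) & (x6 & x1)) = T | F = T
(~(x5 & x4) | ~((x4 -> x5) & (x6 & x1))) -> x1 = T -> T = T
~((~(x5 & x4) | ~((x4 -> x5) & (x6 & x1))) -> x1) = ~T = F
~~((~(x5 & x4) | ~((x4 -> x5) & (x6 & x1))) -> x1) = ~F = T
((x6 -> x2) -> ~((x5 | x6) & x5)) & ~~((~(x5 & x4) | ~((x4 -> x5) & (x6 & x1))) -> x1) = T & T = T
x4 -> x5 = F -> F = T
x4 -> (x4 -> x5) = F -> T = T
x1 & x4 = T & F = F
~(x1 & x4) = ~F = T
(x4 -> (x4 -> x5)) | ~(x1 & x4) = T | T = T
((x4 -> (x4 -> x5)) | ~(x1 & x4)) & x2 = T & F = F
(((x6 -> x2) -> ~((x5 | x6) & x5)) & ~~((~(x5 & x4) | ~((x4 -> x5) & (x6 & x1))) -> x1)) -> (((x4 -> (x4 -> x5)) | ~(x1 & x4)) & x2) = T -> F = F

F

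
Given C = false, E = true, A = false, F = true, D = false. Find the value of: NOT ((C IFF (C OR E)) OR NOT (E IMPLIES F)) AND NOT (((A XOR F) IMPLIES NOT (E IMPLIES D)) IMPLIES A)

true

Substituting C=false, E=true, A=false, F=true, D=false:
C OR E = false OR true = true
C IFF (C OR E) = false IFF true = false
E IMPLIES F = true IMPLIES true = true
NOT (E IMPLIES F) = NOT true = false
(C IFF (C OR E)) OR NOT (E IMPLIES F) = false OR false = false
NOT ((C IFF (C OR E)) OR NOT (E IMPLIES F)) = NOT false = true
A XOR F = false XOR true = true
E IMPLIES D = true IMPLIES false = false
NOT (E IMPLIES D) = NOT false = true
(A XOR F) IMPLIES NOT (E IMPLIES D) = true IMPLIES true = true
((A XOR F) IMPLIES NOT (E IMPLIES D)) IMPLIES A = true IMPLIES false = false
NOT (((A XOR F) IMPLIES NOT (E IMPLIES D)) IMPLIES A) = NOT false = true
NOT ((C IFF (C OR E)) OR NOT (E IMPLIES F)) AND NOT (((A XOR F) IMPLIES NOT (E IMPLIES D)) IMPLIES A) = true AND true = true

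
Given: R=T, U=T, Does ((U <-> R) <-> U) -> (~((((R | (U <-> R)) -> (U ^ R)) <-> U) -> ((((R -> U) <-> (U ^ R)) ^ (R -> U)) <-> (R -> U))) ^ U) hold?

T

U <-> R = T <-> T = T
(U <-> R) <-> U = T <-> T = T
U <-> R = T <-> T = T
R | (U <-> R) = T | T = T
U ^ R = T ^ T = F
(R | (U <-> R)) -> (U ^ R) = T -> F = F
((R | (U <-> R)) -> (U ^ R)) <-> U = F <-> T = F
R -> U = T -> T = T
U ^ R = T ^ T = F
(R -> U) <-> (U ^ R) = T <-> F = F
R -> U = T -> T = T
((R -> U) <-> (U ^ R)) ^ (R -> U) = F ^ T = T
R -> U = T -> T = T
(((R -> U) <-> (U ^ R)) ^ (R -> U)) <-> (R -> U) = T <-> T = T
(((R | (U <-> R)) -> (U ^ R)) <-> U) -> ((((R -> U) <-> (U ^ R)) ^ (R -> U)) <-> (R -> U)) = F -> T = T
~((((R | (U <-> R)) -> (U ^ R)) <-> U) -> ((((R -> U) <-> (U ^ R)) ^ (R -> U)) <-> (R -> U))) = ~T = F
~((((R | (U <-> R)) -> (U ^ R)) <-> U) -> ((((R -> U) <-> (U ^ R)) ^ (R -> U)) <-> (R -> U))) ^ U = F ^ T = T
((U <-> R) <-> U) -> (~((((R | (U <-> R)) -> (U ^ R)) <-> U) -> ((((R -> U) <-> (U ^ R)) ^ (R -> U)) <-> (R -> U))) ^ U) = T -> T = T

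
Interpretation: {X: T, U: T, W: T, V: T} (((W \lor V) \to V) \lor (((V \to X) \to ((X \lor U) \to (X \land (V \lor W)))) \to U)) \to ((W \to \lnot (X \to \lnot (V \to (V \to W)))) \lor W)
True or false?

T

Substituting X=T, U=T, W=T, V=T:
W \lor V = T \lor T = T
(W \lor V) \to V = T \to T = T
V \to X = T \to T = T
X \lor U = T \lor T = T
V \lor W = T \lor T = T
X \land (V \lor W) = T \land T = T
(X \lor U) \to (X \land (V \lor W)) = T \to T = T
(V \to X) \to ((X \lor U) \to (X \land (V \lor W))) = T \to T = T
((V \to X) \to ((X \lor U) \to (X \land (V \lor W)))) \to U = T \to T = T
((W \lor V) \to V) \lor (((V \to X) \to ((X \lor U) \to (X \land (V \lor W)))) \to U) = T \lor T = T
V \to W = T \to T = T
V \to (V \to W) = T \to T = T
\lnot (V \to (V \to W)) = \lnot T = F
X \to \lnot (V \to (V \to W)) = T \to F = F
\lnot (X \to \lnot (V \to (V \to W))) = \lnot F = T
W \to \lnot (X \to \lnot (V \to (V \to W))) = T \to T = T
(W \to \lnot (X \to \lnot (V \to (V \to W)))) \lor W = T \lor T = T
(((W \lor V) \to V) \lor (((V \to X) \to ((X \lor U) \to (X \land (V \lor W)))) \to U)) \to ((W \to \lnot (X \to \lnot (V \to (V \to W)))) \lor W) = T \to T = T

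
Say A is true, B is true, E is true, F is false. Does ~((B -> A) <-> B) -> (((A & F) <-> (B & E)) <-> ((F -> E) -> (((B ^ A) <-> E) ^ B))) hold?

B -> A = True -> True = True
(B -> A) <-> B = True <-> True = True
~((B -> A) <-> B) = ~True = False
A & F = True & False = False
B & E = True & True = True
(A & F) <-> (B & E) = False <-> True = False
F -> E = False -> True = True
B ^ A = True ^ True = False
(B ^ A) <-> E = False <-> True = False
((B ^ A) <-> E) ^ B = False ^ True = True
(F -> E) -> (((B ^ A) <-> E) ^ B) = True -> True = True
((A & F) <-> (B & E)) <-> ((F -> E) -> (((B ^ A) <-> E) ^ B)) = False <-> True = False
~((B -> A) <-> B) -> (((A & F) <-> (B & E)) <-> ((F -> E) -> (((B ^ A) <-> E) ^ B))) = False -> False = True

True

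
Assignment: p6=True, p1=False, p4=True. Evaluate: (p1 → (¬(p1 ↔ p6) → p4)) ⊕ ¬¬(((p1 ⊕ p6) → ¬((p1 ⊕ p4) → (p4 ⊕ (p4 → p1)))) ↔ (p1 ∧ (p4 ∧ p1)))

p1 ↔ p6 = False ↔ True = False
¬(p1 ↔ p6) = ¬False = True
¬(p1 ↔ p6) → p4 = True → True = True
p1 → (¬(p1 ↔ p6) → p4) = False → True = True
p1 ⊕ p6 = False ⊕ True = True
p1 ⊕ p4 = False ⊕ True = True
p4 → p1 = True → False = False
p4 ⊕ (p4 → p1) = True ⊕ False = True
(p1 ⊕ p4) → (p4 ⊕ (p4 → p1)) = True → True = True
¬((p1 ⊕ p4) → (p4 ⊕ (p4 → p1))) = ¬True = False
(p1 ⊕ p6) → ¬((p1 ⊕ p4) → (p4 ⊕ (p4 → p1))) = True → False = False
p4 ∧ p1 = True ∧ False = False
p1 ∧ (p4 ∧ p1) = False ∧ False = False
((p1 ⊕ p6) → ¬((p1 ⊕ p4) → (p4 ⊕ (p4 → p1)))) ↔ (p1 ∧ (p4 ∧ p1)) = False ↔ False = True
¬(((p1 ⊕ p6) → ¬((p1 ⊕ p4) → (p4 ⊕ (p4 → p1)))) ↔ (p1 ∧ (p4 ∧ p1))) = ¬True = False
¬¬(((p1 ⊕ p6) → ¬((p1 ⊕ p4) → (p4 ⊕ (p4 → p1)))) ↔ (p1 ∧ (p4 ∧ p1))) = ¬False = True
(p1 → (¬(p1 ↔ p6) → p4)) ⊕ ¬¬(((p1 ⊕ p6) → ¬((p1 ⊕ p4) → (p4 ⊕ (p4 → p1)))) ↔ (p1 ∧ (p4 ∧ p1))) = True ⊕ True = False

False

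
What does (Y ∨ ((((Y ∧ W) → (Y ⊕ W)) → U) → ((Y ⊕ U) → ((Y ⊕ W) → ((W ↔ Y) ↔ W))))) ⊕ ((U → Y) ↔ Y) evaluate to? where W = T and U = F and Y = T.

F

Substituting W=T, U=F, Y=T:
Y ∧ W = T ∧ T = T
Y ⊕ W = T ⊕ T = F
(Y ∧ W) → (Y ⊕ W) = T → F = F
((Y ∧ W) → (Y ⊕ W)) → U = F → F = T
Y ⊕ U = T ⊕ F = T
Y ⊕ W = T ⊕ T = F
W ↔ Y = T ↔ T = T
(W ↔ Y) ↔ W = T ↔ T = T
(Y ⊕ W) → ((W ↔ Y) ↔ W) = F → T = T
(Y ⊕ U) → ((Y ⊕ W) → ((W ↔ Y) ↔ W)) = T → T = T
(((Y ∧ W) → (Y ⊕ W)) → U) → ((Y ⊕ U) → ((Y ⊕ W) → ((W ↔ Y) ↔ W))) = T → T = T
Y ∨ ((((Y ∧ W) → (Y ⊕ W)) → U) → ((Y ⊕ U) → ((Y ⊕ W) → ((W ↔ Y) ↔ W)))) = T ∨ T = T
U → Y = F → T = T
(U → Y) ↔ Y = T ↔ T = T
(Y ∨ ((((Y ∧ W) → (Y ⊕ W)) → U) → ((Y ⊕ U) → ((Y ⊕ W) → ((W ↔ Y) ↔ W))))) ⊕ ((U → Y) ↔ Y) = T ⊕ T = F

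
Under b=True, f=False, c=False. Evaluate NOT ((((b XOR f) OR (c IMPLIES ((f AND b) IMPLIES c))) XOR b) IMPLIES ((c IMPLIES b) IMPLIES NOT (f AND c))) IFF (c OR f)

True

b XOR f = True XOR False = True
f AND b = False AND True = False
(f AND b) IMPLIES c = False IMPLIES False = True
c IMPLIES ((f AND b) IMPLIES c) = False IMPLIES True = True
(b XOR f) OR (c IMPLIES ((f AND b) IMPLIES c)) = True OR True = True
((b XOR f) OR (c IMPLIES ((f AND b) IMPLIES c))) XOR b = True XOR True = False
c IMPLIES b = False IMPLIES True = True
f AND c = False AND False = False
NOT (f AND c) = NOT False = True
(c IMPLIES b) IMPLIES NOT (f AND c) = True IMPLIES True = True
(((b XOR f) OR (c IMPLIES ((f AND b) IMPLIES c))) XOR b) IMPLIES ((c IMPLIES b) IMPLIES NOT (f AND c)) = False IMPLIES True = True
NOT ((((b XOR f) OR (c IMPLIES ((f AND b) IMPLIES c))) XOR b) IMPLIES ((c IMPLIES b) IMPLIES NOT (f AND c))) = NOT True = False
c OR f = False OR False = False
NOT ((((b XOR f) OR (c IMPLIES ((f AND b) IMPLIES c))) XOR b) IMPLIES ((c IMPLIES b) IMPLIES NOT (f AND c))) IFF (c OR f) = False IFF False = True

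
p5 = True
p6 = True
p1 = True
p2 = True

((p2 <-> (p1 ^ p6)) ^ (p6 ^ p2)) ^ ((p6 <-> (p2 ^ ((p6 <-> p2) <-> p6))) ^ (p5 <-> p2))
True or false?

True

Substituting p5=True, p6=True, p1=True, p2=True:
p1 ^ p6 = True ^ True = False
p2 <-> (p1 ^ p6) = True <-> False = False
p6 ^ p2 = True ^ True = False
(p2 <-> (p1 ^ p6)) ^ (p6 ^ p2) = False ^ False = False
p6 <-> p2 = True <-> True = True
(p6 <-> p2) <-> p6 = True <-> True = True
p2 ^ ((p6 <-> p2) <-> p6) = True ^ True = False
p6 <-> (p2 ^ ((p6 <-> p2) <-> p6)) = True <-> False = False
p5 <-> p2 = True <-> True = True
(p6 <-> (p2 ^ ((p6 <-> p2) <-> p6))) ^ (p5 <-> p2) = False ^ True = True
((p2 <-> (p1 ^ p6)) ^ (p6 ^ p2)) ^ ((p6 <-> (p2 ^ ((p6 <-> p2) <-> p6))) ^ (p5 <-> p2)) = False ^ True = True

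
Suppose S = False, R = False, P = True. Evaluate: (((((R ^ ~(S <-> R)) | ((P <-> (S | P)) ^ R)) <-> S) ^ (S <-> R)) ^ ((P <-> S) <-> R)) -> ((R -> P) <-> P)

S <-> R = False <-> False = True
~(S <-> R) = ~True = False
R ^ ~(S <-> R) = False ^ False = False
S | P = False | True = True
P <-> (S | P) = True <-> True = True
(P <-> (S | P)) ^ R = True ^ False = True
(R ^ ~(S <-> R)) | ((P <-> (S | P)) ^ R) = False | True = True
((R ^ ~(S <-> R)) | ((P <-> (S | P)) ^ R)) <-> S = True <-> False = False
S <-> R = False <-> False = True
(((R ^ ~(S <-> R)) | ((P <-> (S | P)) ^ R)) <-> S) ^ (S <-> R) = False ^ True = True
P <-> S = True <-> False = False
(P <-> S) <-> R = False <-> False = True
((((R ^ ~(S <-> R)) | ((P <-> (S | P)) ^ R)) <-> S) ^ (S <-> R)) ^ ((P <-> S) <-> R) = True ^ True = False
R -> P = False -> True = True
(R -> P) <-> P = True <-> True = True
(((((R ^ ~(S <-> R)) | ((P <-> (S | P)) ^ R)) <-> S) ^ (S <-> R)) ^ ((P <-> S) <-> R)) -> ((R -> P) <-> P) = False -> True = True

True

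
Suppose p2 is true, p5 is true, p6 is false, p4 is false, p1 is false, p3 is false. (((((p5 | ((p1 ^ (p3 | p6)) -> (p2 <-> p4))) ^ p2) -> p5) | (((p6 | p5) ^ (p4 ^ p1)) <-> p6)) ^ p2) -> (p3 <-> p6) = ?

p3 | p6 = False | False = False
p1 ^ (p3 | p6) = False ^ False = False
p2 <-> p4 = True <-> False = False
(p1 ^ (p3 | p6)) -> (p2 <-> p4) = False -> False = True
p5 | ((p1 ^ (p3 | p6)) -> (p2 <-> p4)) = True | True = True
(p5 | ((p1 ^ (p3 | p6)) -> (p2 <-> p4))) ^ p2 = True ^ True = False
((p5 | ((p1 ^ (p3 | p6)) -> (p2 <-> p4))) ^ p2) -> p5 = False -> True = True
p6 | p5 = False | True = True
p4 ^ p1 = False ^ False = False
(p6 | p5) ^ (p4 ^ p1) = True ^ False = True
((p6 | p5) ^ (p4 ^ p1)) <-> p6 = True <-> False = False
(((p5 | ((p1 ^ (p3 | p6)) -> (p2 <-> p4))) ^ p2) -> p5) | (((p6 | p5) ^ (p4 ^ p1)) <-> p6) = True | False = True
((((p5 | ((p1 ^ (p3 | p6)) -> (p2 <-> p4))) ^ p2) -> p5) | (((p6 | p5) ^ (p4 ^ p1)) <-> p6)) ^ p2 = True ^ True = False
p3 <-> p6 = False <-> False = True
(((((p5 | ((p1 ^ (p3 | p6)) -> (p2 <-> p4))) ^ p2) -> p5) | (((p6 | p5) ^ (p4 ^ p1)) <-> p6)) ^ p2) -> (p3 <-> p6) = False -> True = True

True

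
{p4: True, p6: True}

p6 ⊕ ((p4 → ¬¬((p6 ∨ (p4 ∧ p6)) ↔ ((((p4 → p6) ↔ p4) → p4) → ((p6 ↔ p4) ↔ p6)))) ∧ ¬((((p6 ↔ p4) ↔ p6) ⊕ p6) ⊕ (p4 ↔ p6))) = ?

Substituting p4=True, p6=True:
p4 ∧ p6 = True ∧ True = True
p6 ∨ (p4 ∧ p6) = True ∨ True = True
p4 → p6 = True → True = True
(p4 → p6) ↔ p4 = True ↔ True = True
((p4 → p6) ↔ p4) → p4 = True → True = True
p6 ↔ p4 = True ↔ True = True
(p6 ↔ p4) ↔ p6 = True ↔ True = True
(((p4 → p6) ↔ p4) → p4) → ((p6 ↔ p4) ↔ p6) = True → True = True
(p6 ∨ (p4 ∧ p6)) ↔ ((((p4 → p6) ↔ p4) → p4) → ((p6 ↔ p4) ↔ p6)) = True ↔ True = True
¬((p6 ∨ (p4 ∧ p6)) ↔ ((((p4 → p6) ↔ p4) → p4) → ((p6 ↔ p4) ↔ p6))) = ¬True = False
¬¬((p6 ∨ (p4 ∧ p6)) ↔ ((((p4 → p6) ↔ p4) → p4) → ((p6 ↔ p4) ↔ p6))) = ¬False = True
p4 → ¬¬((p6 ∨ (p4 ∧ p6)) ↔ ((((p4 → p6) ↔ p4) → p4) → ((p6 ↔ p4) ↔ p6))) = True → True = True
p6 ↔ p4 = True ↔ True = True
(p6 ↔ p4) ↔ p6 = True ↔ True = True
((p6 ↔ p4) ↔ p6) ⊕ p6 = True ⊕ True = False
p4 ↔ p6 = True ↔ True = True
(((p6 ↔ p4) ↔ p6) ⊕ p6) ⊕ (p4 ↔ p6) = False ⊕ True = True
¬((((p6 ↔ p4) ↔ p6) ⊕ p6) ⊕ (p4 ↔ p6)) = ¬True = False
(p4 → ¬¬((p6 ∨ (p4 ∧ p6)) ↔ ((((p4 → p6) ↔ p4) → p4) → ((p6 ↔ p4) ↔ p6)))) ∧ ¬((((p6 ↔ p4) ↔ p6) ⊕ p6) ⊕ (p4 ↔ p6)) = True ∧ False = False
p6 ⊕ ((p4 → ¬¬((p6 ∨ (p4 ∧ p6)) ↔ ((((p4 → p6) ↔ p4) → p4) → ((p6 ↔ p4) ↔ p6)))) ∧ ¬((((p6 ↔ p4) ↔ p6) ⊕ p6) ⊕ (p4 ↔ p6))) = True ⊕ False = True

True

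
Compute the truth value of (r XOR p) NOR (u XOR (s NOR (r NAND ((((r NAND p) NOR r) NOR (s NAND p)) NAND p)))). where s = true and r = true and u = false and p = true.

Substituting s=true, r=true, u=false, p=true:
r XOR p = true XOR true = false
r NAND p = true NAND true = false
(r NAND p) NOR r = false NOR true = false
s NAND p = true NAND true = false
((r NAND p) NOR r) NOR (s NAND p) = false NOR false = true
(((r NAND p) NOR r) NOR (s NAND p)) NAND p = true NAND true = false
r NAND ((((r NAND p) NOR r) NOR (s NAND p)) NAND p) = true NAND false = true
s NOR (r NAND ((((r NAND p) NOR r) NOR (s NAND p)) NAND p)) = true NOR true = false
u XOR (s NOR (r NAND ((((r NAND p) NOR r) NOR (s NAND p)) NAND p))) = false XOR false = false
(r XOR p) NOR (u XOR (s NOR (r NAND ((((r NAND p) NOR r) NOR (s NAND p)) NAND p)))) = false NOR false = true

true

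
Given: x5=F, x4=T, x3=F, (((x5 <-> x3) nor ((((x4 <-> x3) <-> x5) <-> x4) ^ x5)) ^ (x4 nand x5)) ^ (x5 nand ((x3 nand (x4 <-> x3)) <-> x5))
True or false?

Substituting x5=F, x4=T, x3=F:
x5 <-> x3 = F <-> F = T
x4 <-> x3 = T <-> F = F
(x4 <-> x3) <-> x5 = F <-> F = T
((x4 <-> x3) <-> x5) <-> x4 = T <-> T = T
(((x4 <-> x3) <-> x5) <-> x4) ^ x5 = T ^ F = T
(x5 <-> x3) nor ((((x4 <-> x3) <-> x5) <-> x4) ^ x5) = T nor T = F
x4 nand x5 = T nand F = T
((x5 <-> x3) nor ((((x4 <-> x3) <-> x5) <-> x4) ^ x5)) ^ (x4 nand x5) = F ^ T = T
x4 <-> x3 = T <-> F = F
x3 nand (x4 <-> x3) = F nand F = T
(x3 nand (x4 <-> x3)) <-> x5 = T <-> F = F
x5 nand ((x3 nand (x4 <-> x3)) <-> x5) = F nand F = T
(((x5 <-> x3) nor ((((x4 <-> x3) <-> x5) <-> x4) ^ x5)) ^ (x4 nand x5)) ^ (x5 nand ((x3 nand (x4 <-> x3)) <-> x5)) = T ^ T = F

F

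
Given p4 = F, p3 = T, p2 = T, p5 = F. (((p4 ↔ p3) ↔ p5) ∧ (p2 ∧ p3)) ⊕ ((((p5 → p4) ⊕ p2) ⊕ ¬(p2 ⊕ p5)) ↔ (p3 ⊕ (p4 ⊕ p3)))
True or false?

Substituting p4=F, p3=T, p2=T, p5=F:
p4 ↔ p3 = F ↔ T = F
(p4 ↔ p3) ↔ p5 = F ↔ F = T
p2 ∧ p3 = T ∧ T = T
((p4 ↔ p3) ↔ p5) ∧ (p2 ∧ p3) = T ∧ T = T
p5 → p4 = F → F = T
(p5 → p4) ⊕ p2 = T ⊕ T = F
p2 ⊕ p5 = T ⊕ F = T
¬(p2 ⊕ p5) = ¬T = F
((p5 → p4) ⊕ p2) ⊕ ¬(p2 ⊕ p5) = F ⊕ F = F
p4 ⊕ p3 = F ⊕ T = T
p3 ⊕ (p4 ⊕ p3) = T ⊕ T = F
(((p5 → p4) ⊕ p2) ⊕ ¬(p2 ⊕ p5)) ↔ (p3 ⊕ (p4 ⊕ p3)) = F ↔ F = T
(((p4 ↔ p3) ↔ p5) ∧ (p2 ∧ p3)) ⊕ ((((p5 → p4) ⊕ p2) ⊕ ¬(p2 ⊕ p5)) ↔ (p3 ⊕ (p4 ⊕ p3))) = T ⊕ T = F

F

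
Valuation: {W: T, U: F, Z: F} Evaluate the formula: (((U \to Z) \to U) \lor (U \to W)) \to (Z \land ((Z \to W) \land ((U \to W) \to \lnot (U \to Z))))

F

Substituting W=T, U=F, Z=F:
U \to Z = F \to F = T
(U \to Z) \to U = T \to F = F
U \to W = F \to T = T
((U \to Z) \to U) \lor (U \to W) = F \lor T = T
Z \to W = F \to T = T
U \to W = F \to T = T
U \to Z = F \to F = T
\lnot (U \to Z) = \lnot T = F
(U \to W) \to \lnot (U \to Z) = T \to F = F
(Z \to W) \land ((U \to W) \to \lnot (U \to Z)) = T \land F = F
Z \land ((Z \to W) \land ((U \to W) \to \lnot (U \to Z))) = F \land F = F
(((U \to Z) \to U) \lor (U \to W)) \to (Z \land ((Z \to W) \land ((U \to W) \to \lnot (U \to Z)))) = T \to F = F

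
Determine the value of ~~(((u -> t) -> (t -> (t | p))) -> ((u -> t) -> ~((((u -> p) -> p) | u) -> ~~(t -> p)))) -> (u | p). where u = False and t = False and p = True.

True

Substituting u=False, t=False, p=True:
u -> t = False -> False = True
t | p = False | True = True
t -> (t | p) = False -> True = True
(u -> t) -> (t -> (t | p)) = True -> True = True
u -> t = False -> False = True
u -> p = False -> True = True
(u -> p) -> p = True -> True = True
((u -> p) -> p) | u = True | False = True
t -> p = False -> True = True
~(t -> p) = ~True = False
~~(t -> p) = ~False = True
(((u -> p) -> p) | u) -> ~~(t -> p) = True -> True = True
~((((u -> p) -> p) | u) -> ~~(t -> p)) = ~True = False
(u -> t) -> ~((((u -> p) -> p) | u) -> ~~(t -> p)) = True -> False = False
((u -> t) -> (t -> (t | p))) -> ((u -> t) -> ~((((u -> p) -> p) | u) -> ~~(t -> p))) = True -> False = False
~(((u -> t) -> (t -> (t | p))) -> ((u -> t) -> ~((((u -> p) -> p) | u) -> ~~(t -> p)))) = ~False = True
~~(((u -> t) -> (t -> (t | p))) -> ((u -> t) -> ~((((u -> p) -> p) | u) -> ~~(t -> p)))) = ~True = False
u | p = False | True = True
~~(((u -> t) -> (t -> (t | p))) -> ((u -> t) -> ~((((u -> p) -> p) | u) -> ~~(t -> p)))) -> (u | p) = False -> True = True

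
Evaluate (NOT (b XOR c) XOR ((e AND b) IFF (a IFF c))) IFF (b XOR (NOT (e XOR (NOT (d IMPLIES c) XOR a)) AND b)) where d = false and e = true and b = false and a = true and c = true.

true

b XOR c = false XOR true = true
NOT (b XOR c) = NOT true = false
e AND b = true AND false = false
a IFF c = true IFF true = true
(e AND b) IFF (a IFF c) = false IFF true = false
NOT (b XOR c) XOR ((e AND b) IFF (a IFF c)) = false XOR false = false
d IMPLIES c = false IMPLIES true = true
NOT (d IMPLIES c) = NOT true = false
NOT (d IMPLIES c) XOR a = false XOR true = true
e XOR (NOT (d IMPLIES c) XOR a) = true XOR true = false
NOT (e XOR (NOT (d IMPLIES c) XOR a)) = NOT false = true
NOT (e XOR (NOT (d IMPLIES c) XOR a)) AND b = true AND false = false
b XOR (NOT (e XOR (NOT (d IMPLIES c) XOR a)) AND b) = false XOR false = false
(NOT (b XOR c) XOR ((e AND b) IFF (a IFF c))) IFF (b XOR (NOT (e XOR (NOT (d IMPLIES c) XOR a)) AND b)) = false IFF false = true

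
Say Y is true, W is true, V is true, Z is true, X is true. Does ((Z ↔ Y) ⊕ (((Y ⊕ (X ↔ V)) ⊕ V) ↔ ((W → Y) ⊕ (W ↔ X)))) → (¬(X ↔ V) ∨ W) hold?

T

Z ↔ Y = T ↔ T = T
X ↔ V = T ↔ T = T
Y ⊕ (X ↔ V) = T ⊕ T = F
(Y ⊕ (X ↔ V)) ⊕ V = F ⊕ T = T
W → Y = T → T = T
W ↔ X = T ↔ T = T
(W → Y) ⊕ (W ↔ X) = T ⊕ T = F
((Y ⊕ (X ↔ V)) ⊕ V) ↔ ((W → Y) ⊕ (W ↔ X)) = T ↔ F = F
(Z ↔ Y) ⊕ (((Y ⊕ (X ↔ V)) ⊕ V) ↔ ((W → Y) ⊕ (W ↔ X))) = T ⊕ F = T
X ↔ V = T ↔ T = T
¬(X ↔ V) = ¬T = F
¬(X ↔ V) ∨ W = F ∨ T = T
((Z ↔ Y) ⊕ (((Y ⊕ (X ↔ V)) ⊕ V) ↔ ((W → Y) ⊕ (W ↔ X)))) → (¬(X ↔ V) ∨ W) = T → T = T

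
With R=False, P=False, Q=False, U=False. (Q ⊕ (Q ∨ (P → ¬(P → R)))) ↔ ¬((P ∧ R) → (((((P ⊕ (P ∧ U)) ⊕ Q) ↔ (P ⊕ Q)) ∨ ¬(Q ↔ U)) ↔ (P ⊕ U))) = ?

P → R = False → False = True
¬(P → R) = ¬True = False
P → ¬(P → R) = False → False = True
Q ∨ (P → ¬(P → R)) = False ∨ True = True
Q ⊕ (Q ∨ (P → ¬(P → R))) = False ⊕ True = True
P ∧ R = False ∧ False = False
P ∧ U = False ∧ False = False
P ⊕ (P ∧ U) = False ⊕ False = False
(P ⊕ (P ∧ U)) ⊕ Q = False ⊕ False = False
P ⊕ Q = False ⊕ False = False
((P ⊕ (P ∧ U)) ⊕ Q) ↔ (P ⊕ Q) = False ↔ False = True
Q ↔ U = False ↔ False = True
¬(Q ↔ U) = ¬True = False
(((P ⊕ (P ∧ U)) ⊕ Q) ↔ (P ⊕ Q)) ∨ ¬(Q ↔ U) = True ∨ False = True
P ⊕ U = False ⊕ False = False
((((P ⊕ (P ∧ U)) ⊕ Q) ↔ (P ⊕ Q)) ∨ ¬(Q ↔ U)) ↔ (P ⊕ U) = True ↔ False = False
(P ∧ R) → (((((P ⊕ (P ∧ U)) ⊕ Q) ↔ (P ⊕ Q)) ∨ ¬(Q ↔ U)) ↔ (P ⊕ U)) = False → False = True
¬((P ∧ R) → (((((P ⊕ (P ∧ U)) ⊕ Q) ↔ (P ⊕ Q)) ∨ ¬(Q ↔ U)) ↔ (P ⊕ U))) = ¬True = False
(Q ⊕ (Q ∨ (P → ¬(P → R)))) ↔ ¬((P ∧ R) → (((((P ⊕ (P ∧ U)) ⊕ Q) ↔ (P ⊕ Q)) ∨ ¬(Q ↔ U)) ↔ (P ⊕ U))) = True ↔ False = False

False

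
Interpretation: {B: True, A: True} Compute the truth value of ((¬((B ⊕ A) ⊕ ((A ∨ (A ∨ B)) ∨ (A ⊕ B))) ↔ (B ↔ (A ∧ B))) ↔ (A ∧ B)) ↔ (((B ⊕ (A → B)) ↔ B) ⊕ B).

Substituting B=True, A=True:
B ⊕ A = True ⊕ True = False
A ∨ B = True ∨ True = True
A ∨ (A ∨ B) = True ∨ True = True
A ⊕ B = True ⊕ True = False
(A ∨ (A ∨ B)) ∨ (A ⊕ B) = True ∨ False = True
(B ⊕ A) ⊕ ((A ∨ (A ∨ B)) ∨ (A ⊕ B)) = False ⊕ True = True
¬((B ⊕ A) ⊕ ((A ∨ (A ∨ B)) ∨ (A ⊕ B))) = ¬True = False
A ∧ B = True ∧ True = True
B ↔ (A ∧ B) = True ↔ True = True
¬((B ⊕ A) ⊕ ((A ∨ (A ∨ B)) ∨ (A ⊕ B))) ↔ (B ↔ (A ∧ B)) = False ↔ True = False
A ∧ B = True ∧ True = True
(¬((B ⊕ A) ⊕ ((A ∨ (A ∨ B)) ∨ (A ⊕ B))) ↔ (B ↔ (A ∧ B))) ↔ (A ∧ B) = False ↔ True = False
A → B = True → True = True
B ⊕ (A → B) = True ⊕ True = False
(B ⊕ (A → B)) ↔ B = False ↔ True = False
((B ⊕ (A → B)) ↔ B) ⊕ B = False ⊕ True = True
((¬((B ⊕ A) ⊕ ((A ∨ (A ∨ B)) ∨ (A ⊕ B))) ↔ (B ↔ (A ∧ B))) ↔ (A ∧ B)) ↔ (((B ⊕ (A → B)) ↔ B) ⊕ B) = False ↔ True = False

False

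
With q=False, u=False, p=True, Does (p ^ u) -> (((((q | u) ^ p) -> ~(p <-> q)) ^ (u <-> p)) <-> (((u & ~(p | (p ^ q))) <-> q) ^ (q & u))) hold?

Substituting q=False, u=False, p=True:
p ^ u = True ^ False = True
q | u = False | False = False
(q | u) ^ p = False ^ True = True
p <-> q = True <-> False = False
~(p <-> q) = ~False = True
((q | u) ^ p) -> ~(p <-> q) = True -> True = True
u <-> p = False <-> True = False
(((q | u) ^ p) -> ~(p <-> q)) ^ (u <-> p) = True ^ False = True
p ^ q = True ^ False = True
p | (p ^ q) = True | True = True
~(p | (p ^ q)) = ~True = False
u & ~(p | (p ^ q)) = False & False = False
(u & ~(p | (p ^ q))) <-> q = False <-> False = True
q & u = False & False = False
((u & ~(p | (p ^ q))) <-> q) ^ (q & u) = True ^ False = True
((((q | u) ^ p) -> ~(p <-> q)) ^ (u <-> p)) <-> (((u & ~(p | (p ^ q))) <-> q) ^ (q & u)) = True <-> True = True
(p ^ u) -> (((((q | u) ^ p) -> ~(p <-> q)) ^ (u <-> p)) <-> (((u & ~(p | (p ^ q))) <-> q) ^ (q & u))) = True -> True = True

True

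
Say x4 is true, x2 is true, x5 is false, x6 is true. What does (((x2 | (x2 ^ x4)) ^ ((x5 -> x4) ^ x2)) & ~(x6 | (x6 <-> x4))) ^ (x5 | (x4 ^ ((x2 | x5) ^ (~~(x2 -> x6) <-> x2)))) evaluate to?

T

x2 ^ x4 = T ^ T = F
x2 | (x2 ^ x4) = T | F = T
x5 -> x4 = F -> T = T
(x5 -> x4) ^ x2 = T ^ T = F
(x2 | (x2 ^ x4)) ^ ((x5 -> x4) ^ x2) = T ^ F = T
x6 <-> x4 = T <-> T = T
x6 | (x6 <-> x4) = T | T = T
~(x6 | (x6 <-> x4)) = ~T = F
((x2 | (x2 ^ x4)) ^ ((x5 -> x4) ^ x2)) & ~(x6 | (x6 <-> x4)) = T & F = F
x2 | x5 = T | F = T
x2 -> x6 = T -> T = T
~(x2 -> x6) = ~T = F
~~(x2 -> x6) = ~F = T
~~(x2 -> x6) <-> x2 = T <-> T = T
(x2 | x5) ^ (~~(x2 -> x6) <-> x2) = T ^ T = F
x4 ^ ((x2 | x5) ^ (~~(x2 -> x6) <-> x2)) = T ^ F = T
x5 | (x4 ^ ((x2 | x5) ^ (~~(x2 -> x6) <-> x2))) = F | T = T
(((x2 | (x2 ^ x4)) ^ ((x5 -> x4) ^ x2)) & ~(x6 | (x6 <-> x4))) ^ (x5 | (x4 ^ ((x2 | x5) ^ (~~(x2 -> x6) <-> x2)))) = F ^ T = T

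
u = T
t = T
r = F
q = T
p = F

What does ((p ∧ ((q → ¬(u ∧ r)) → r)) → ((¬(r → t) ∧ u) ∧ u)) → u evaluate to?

u ∧ r = T ∧ F = F
¬(u ∧ r) = ¬F = T
q → ¬(u ∧ r) = T → T = T
(q → ¬(u ∧ r)) → r = T → F = F
p ∧ ((q → ¬(u ∧ r)) → r) = F ∧ F = F
r → t = F → T = T
¬(r → t) = ¬T = F
¬(r → t) ∧ u = F ∧ T = F
(¬(r → t) ∧ u) ∧ u = F ∧ T = F
(p ∧ ((q → ¬(u ∧ r)) → r)) → ((¬(r → t) ∧ u) ∧ u) = F → F = T
((p ∧ ((q → ¬(u ∧ r)) → r)) → ((¬(r → t) ∧ u) ∧ u)) → u = T → T = T

T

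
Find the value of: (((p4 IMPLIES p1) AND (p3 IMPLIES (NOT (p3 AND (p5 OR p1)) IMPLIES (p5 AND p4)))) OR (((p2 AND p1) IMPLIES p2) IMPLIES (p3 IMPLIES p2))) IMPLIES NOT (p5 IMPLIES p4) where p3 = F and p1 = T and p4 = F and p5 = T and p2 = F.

T

p4 IMPLIES p1 = F IMPLIES T = T
p5 OR p1 = T OR T = T
p3 AND (p5 OR p1) = F AND T = F
NOT (p3 AND (p5 OR p1)) = NOT F = T
p5 AND p4 = T AND F = F
NOT (p3 AND (p5 OR p1)) IMPLIES (p5 AND p4) = T IMPLIES F = F
p3 IMPLIES (NOT (p3 AND (p5 OR p1)) IMPLIES (p5 AND p4)) = F IMPLIES F = T
(p4 IMPLIES p1) AND (p3 IMPLIES (NOT (p3 AND (p5 OR p1)) IMPLIES (p5 AND p4))) = T AND T = T
p2 AND p1 = F AND T = F
(p2 AND p1) IMPLIES p2 = F IMPLIES F = T
p3 IMPLIES p2 = F IMPLIES F = T
((p2 AND p1) IMPLIES p2) IMPLIES (p3 IMPLIES p2) = T IMPLIES T = T
((p4 IMPLIES p1) AND (p3 IMPLIES (NOT (p3 AND (p5 OR p1)) IMPLIES (p5 AND p4)))) OR (((p2 AND p1) IMPLIES p2) IMPLIES (p3 IMPLIES p2)) = T OR T = T
p5 IMPLIES p4 = T IMPLIES F = F
NOT (p5 IMPLIES p4) = NOT F = T
(((p4 IMPLIES p1) AND (p3 IMPLIES (NOT (p3 AND (p5 OR p1)) IMPLIES (p5 AND p4)))) OR (((p2 AND p1) IMPLIES p2) IMPLIES (p3 IMPLIES p2))) IMPLIES NOT (p5 IMPLIES p4) = T IMPLIES T = T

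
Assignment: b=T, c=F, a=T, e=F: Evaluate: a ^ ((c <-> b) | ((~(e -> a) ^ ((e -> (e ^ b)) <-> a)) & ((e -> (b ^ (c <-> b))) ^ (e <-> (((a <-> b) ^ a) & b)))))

Substituting b=T, c=F, a=T, e=F:
c <-> b = F <-> T = F
e -> a = F -> T = T
~(e -> a) = ~T = F
e ^ b = F ^ T = T
e -> (e ^ b) = F -> T = T
(e -> (e ^ b)) <-> a = T <-> T = T
~(e -> a) ^ ((e -> (e ^ b)) <-> a) = F ^ T = T
c <-> b = F <-> T = F
b ^ (c <-> b) = T ^ F = T
e -> (b ^ (c <-> b)) = F -> T = T
a <-> b = T <-> T = T
(a <-> b) ^ a = T ^ T = F
((a <-> b) ^ a) & b = F & T = F
e <-> (((a <-> b) ^ a) & b) = F <-> F = T
(e -> (b ^ (c <-> b))) ^ (e <-> (((a <-> b) ^ a) & b)) = T ^ T = F
(~(e -> a) ^ ((e -> (e ^ b)) <-> a)) & ((e -> (b ^ (c <-> b))) ^ (e <-> (((a <-> b) ^ a) & b))) = T & F = F
(c <-> b) | ((~(e -> a) ^ ((e -> (e ^ b)) <-> a)) & ((e -> (b ^ (c <-> b))) ^ (e <-> (((a <-> b) ^ a) & b)))) = F | F = F
a ^ ((c <-> b) | ((~(e -> a) ^ ((e -> (e ^ b)) <-> a)) & ((e -> (b ^ (c <-> b))) ^ (e <-> (((a <-> b) ^ a) & b))))) = T ^ F = T

T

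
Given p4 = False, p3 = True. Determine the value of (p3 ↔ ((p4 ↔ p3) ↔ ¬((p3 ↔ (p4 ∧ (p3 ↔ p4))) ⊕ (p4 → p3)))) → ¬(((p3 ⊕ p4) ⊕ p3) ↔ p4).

Substituting p4=False, p3=True:
p4 ↔ p3 = False ↔ True = False
p3 ↔ p4 = True ↔ False = False
p4 ∧ (p3 ↔ p4) = False ∧ False = False
p3 ↔ (p4 ∧ (p3 ↔ p4)) = True ↔ False = False
p4 → p3 = False → True = True
(p3 ↔ (p4 ∧ (p3 ↔ p4))) ⊕ (p4 → p3) = False ⊕ True = True
¬((p3 ↔ (p4 ∧ (p3 ↔ p4))) ⊕ (p4 → p3)) = ¬True = False
(p4 ↔ p3) ↔ ¬((p3 ↔ (p4 ∧ (p3 ↔ p4))) ⊕ (p4 → p3)) = False ↔ False = True
p3 ↔ ((p4 ↔ p3) ↔ ¬((p3 ↔ (p4 ∧ (p3 ↔ p4))) ⊕ (p4 → p3))) = True ↔ True = True
p3 ⊕ p4 = True ⊕ False = True
(p3 ⊕ p4) ⊕ p3 = True ⊕ True = False
((p3 ⊕ p4) ⊕ p3) ↔ p4 = False ↔ False = True
¬(((p3 ⊕ p4) ⊕ p3) ↔ p4) = ¬True = False
(p3 ↔ ((p4 ↔ p3) ↔ ¬((p3 ↔ (p4 ∧ (p3 ↔ p4))) ⊕ (p4 → p3)))) → ¬(((p3 ⊕ p4) ⊕ p3) ↔ p4) = True → False = False

False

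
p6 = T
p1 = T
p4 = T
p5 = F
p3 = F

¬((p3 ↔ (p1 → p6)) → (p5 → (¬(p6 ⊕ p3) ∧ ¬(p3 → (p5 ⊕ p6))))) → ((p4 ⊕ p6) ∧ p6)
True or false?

p1 → p6 = T → T = T
p3 ↔ (p1 → p6) = F ↔ T = F
p6 ⊕ p3 = T ⊕ F = T
¬(p6 ⊕ p3) = ¬T = F
p5 ⊕ p6 = F ⊕ T = T
p3 → (p5 ⊕ p6) = F → T = T
¬(p3 → (p5 ⊕ p6)) = ¬T = F
¬(p6 ⊕ p3) ∧ ¬(p3 → (p5 ⊕ p6)) = F ∧ F = F
p5 → (¬(p6 ⊕ p3) ∧ ¬(p3 → (p5 ⊕ p6))) = F → F = T
(p3 ↔ (p1 → p6)) → (p5 → (¬(p6 ⊕ p3) ∧ ¬(p3 → (p5 ⊕ p6)))) = F → T = T
¬((p3 ↔ (p1 → p6)) → (p5 → (¬(p6 ⊕ p3) ∧ ¬(p3 → (p5 ⊕ p6))))) = ¬T = F
p4 ⊕ p6 = T ⊕ T = F
(p4 ⊕ p6) ∧ p6 = F ∧ T = F
¬((p3 ↔ (p1 → p6)) → (p5 → (¬(p6 ⊕ p3) ∧ ¬(p3 → (p5 ⊕ p6))))) → ((p4 ⊕ p6) ∧ p6) = F → F = T

T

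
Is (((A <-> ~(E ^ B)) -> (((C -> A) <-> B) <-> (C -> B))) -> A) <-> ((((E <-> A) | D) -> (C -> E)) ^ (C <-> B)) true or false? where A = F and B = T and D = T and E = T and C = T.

T

E ^ B = T ^ T = F
~(E ^ B) = ~F = T
A <-> ~(E ^ B) = F <-> T = F
C -> A = T -> F = F
(C -> A) <-> B = F <-> T = F
C -> B = T -> T = T
((C -> A) <-> B) <-> (C -> B) = F <-> T = F
(A <-> ~(E ^ B)) -> (((C -> A) <-> B) <-> (C -> B)) = F -> F = T
((A <-> ~(E ^ B)) -> (((C -> A) <-> B) <-> (C -> B))) -> A = T -> F = F
E <-> A = T <-> F = F
(E <-> A) | D = F | T = T
C -> E = T -> T = T
((E <-> A) | D) -> (C -> E) = T -> T = T
C <-> B = T <-> T = T
(((E <-> A) | D) -> (C -> E)) ^ (C <-> B) = T ^ T = F
(((A <-> ~(E ^ B)) -> (((C -> A) <-> B) <-> (C -> B))) -> A) <-> ((((E <-> A) | D) -> (C -> E)) ^ (C <-> B)) = F <-> F = T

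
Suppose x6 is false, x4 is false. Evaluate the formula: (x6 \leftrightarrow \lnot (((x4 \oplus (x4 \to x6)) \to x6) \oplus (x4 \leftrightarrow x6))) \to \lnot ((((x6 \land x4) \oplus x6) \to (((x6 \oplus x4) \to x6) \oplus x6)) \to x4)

Substituting x6=F, x4=F:
x4 \to x6 = F \to F = T
x4 \oplus (x4 \to x6) = F \oplus T = T
(x4 \oplus (x4 \to x6)) \to x6 = T \to F = F
x4 \leftrightarrow x6 = F \leftrightarrow F = T
((x4 \oplus (x4 \to x6)) \to x6) \oplus (x4 \leftrightarrow x6) = F \oplus T = T
\lnot (((x4 \oplus (x4 \to x6)) \to x6) \oplus (x4 \leftrightarrow x6)) = \lnot T = F
x6 \leftrightarrow \lnot (((x4 \oplus (x4 \to x6)) \to x6) \oplus (x4 \leftrightarrow x6)) = F \leftrightarrow F = T
x6 \land x4 = F \land F = F
(x6 \land x4) \oplus x6 = F \oplus F = F
x6 \oplus x4 = F \oplus F = F
(x6 \oplus x4) \to x6 = F \to F = T
((x6 \oplus x4) \to x6) \oplus x6 = T \oplus F = T
((x6 \land x4) \oplus x6) \to (((x6 \oplus x4) \to x6) \oplus x6) = F \to T = T
(((x6 \land x4) \oplus x6) \to (((x6 \oplus x4) \to x6) \oplus x6)) \to x4 = T \to F = F
\lnot ((((x6 \land x4) \oplus x6) \to (((x6 \oplus x4) \to x6) \oplus x6)) \to x4) = \lnot F = T
(x6 \leftrightarrow \lnot (((x4 \oplus (x4 \to x6)) \to x6) \oplus (x4 \leftrightarrow x6))) \to \lnot ((((x6 \land x4) \oplus x6) \to (((x6 \oplus x4) \to x6) \oplus x6)) \to x4) = T \to T = T

T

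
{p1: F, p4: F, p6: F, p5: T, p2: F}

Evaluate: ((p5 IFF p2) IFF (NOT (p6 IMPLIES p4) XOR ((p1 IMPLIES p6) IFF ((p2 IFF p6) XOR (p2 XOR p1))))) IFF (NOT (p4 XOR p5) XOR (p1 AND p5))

T

Substituting p1=F, p4=F, p6=F, p5=T, p2=F:
p5 IFF p2 = T IFF F = F
p6 IMPLIES p4 = F IMPLIES F = T
NOT (p6 IMPLIES p4) = NOT T = F
p1 IMPLIES p6 = F IMPLIES F = T
p2 IFF p6 = F IFF F = T
p2 XOR p1 = F XOR F = F
(p2 IFF p6) XOR (p2 XOR p1) = T XOR F = T
(p1 IMPLIES p6) IFF ((p2 IFF p6) XOR (p2 XOR p1)) = T IFF T = T
NOT (p6 IMPLIES p4) XOR ((p1 IMPLIES p6) IFF ((p2 IFF p6) XOR (p2 XOR p1))) = F XOR T = T
(p5 IFF p2) IFF (NOT (p6 IMPLIES p4) XOR ((p1 IMPLIES p6) IFF ((p2 IFF p6) XOR (p2 XOR p1)))) = F IFF T = F
p4 XOR p5 = F XOR T = T
NOT (p4 XOR p5) = NOT T = F
p1 AND p5 = F AND T = F
NOT (p4 XOR p5) XOR (p1 AND p5) = F XOR F = F
((p5 IFF p2) IFF (NOT (p6 IMPLIES p4) XOR ((p1 IMPLIES p6) IFF ((p2 IFF p6) XOR (p2 XOR p1))))) IFF (NOT (p4 XOR p5) XOR (p1 AND p5)) = F IFF F = T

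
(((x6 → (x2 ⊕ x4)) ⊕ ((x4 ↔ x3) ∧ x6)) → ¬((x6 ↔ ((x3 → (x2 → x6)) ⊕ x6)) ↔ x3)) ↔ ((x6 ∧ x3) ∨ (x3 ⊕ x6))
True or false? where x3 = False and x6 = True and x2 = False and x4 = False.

False

x2 ⊕ x4 = False ⊕ False = False
x6 → (x2 ⊕ x4) = True → False = False
x4 ↔ x3 = False ↔ False = True
(x4 ↔ x3) ∧ x6 = True ∧ True = True
(x6 → (x2 ⊕ x4)) ⊕ ((x4 ↔ x3) ∧ x6) = False ⊕ True = True
x2 → x6 = False → True = True
x3 → (x2 → x6) = False → True = True
(x3 → (x2 → x6)) ⊕ x6 = True ⊕ True = False
x6 ↔ ((x3 → (x2 → x6)) ⊕ x6) = True ↔ False = False
(x6 ↔ ((x3 → (x2 → x6)) ⊕ x6)) ↔ x3 = False ↔ False = True
¬((x6 ↔ ((x3 → (x2 → x6)) ⊕ x6)) ↔ x3) = ¬True = False
((x6 → (x2 ⊕ x4)) ⊕ ((x4 ↔ x3) ∧ x6)) → ¬((x6 ↔ ((x3 → (x2 → x6)) ⊕ x6)) ↔ x3) = True → False = False
x6 ∧ x3 = True ∧ False = False
x3 ⊕ x6 = False ⊕ True = True
(x6 ∧ x3) ∨ (x3 ⊕ x6) = False ∨ True = True
(((x6 → (x2 ⊕ x4)) ⊕ ((x4 ↔ x3) ∧ x6)) → ¬((x6 ↔ ((x3 → (x2 → x6)) ⊕ x6)) ↔ x3)) ↔ ((x6 ∧ x3) ∨ (x3 ⊕ x6)) = False ↔ True = False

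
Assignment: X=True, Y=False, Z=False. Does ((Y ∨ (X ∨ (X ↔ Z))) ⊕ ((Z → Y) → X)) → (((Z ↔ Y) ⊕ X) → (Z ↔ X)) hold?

X ↔ Z = True ↔ False = False
X ∨ (X ↔ Z) = True ∨ False = True
Y ∨ (X ∨ (X ↔ Z)) = False ∨ True = True
Z → Y = False → False = True
(Z → Y) → X = True → True = True
(Y ∨ (X ∨ (X ↔ Z))) ⊕ ((Z → Y) → X) = True ⊕ True = False
Z ↔ Y = False ↔ False = True
(Z ↔ Y) ⊕ X = True ⊕ True = False
Z ↔ X = False ↔ True = False
((Z ↔ Y) ⊕ X) → (Z ↔ X) = False → False = True
((Y ∨ (X ∨ (X ↔ Z))) ⊕ ((Z → Y) → X)) → (((Z ↔ Y) ⊕ X) → (Z ↔ X)) = False → True = True

True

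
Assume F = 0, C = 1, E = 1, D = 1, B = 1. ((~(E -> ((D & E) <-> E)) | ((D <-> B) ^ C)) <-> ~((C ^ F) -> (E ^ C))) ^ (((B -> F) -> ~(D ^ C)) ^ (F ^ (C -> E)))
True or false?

0

Substituting F=0, C=1, E=1, D=1, B=1:
D & E = 1 & 1 = 1
(D & E) <-> E = 1 <-> 1 = 1
E -> ((D & E) <-> E) = 1 -> 1 = 1
~(E -> ((D & E) <-> E)) = ~1 = 0
D <-> B = 1 <-> 1 = 1
(D <-> B) ^ C = 1 ^ 1 = 0
~(E -> ((D & E) <-> E)) | ((D <-> B) ^ C) = 0 | 0 = 0
C ^ F = 1 ^ 0 = 1
E ^ C = 1 ^ 1 = 0
(C ^ F) -> (E ^ C) = 1 -> 0 = 0
~((C ^ F) -> (E ^ C)) = ~0 = 1
(~(E -> ((D & E) <-> E)) | ((D <-> B) ^ C)) <-> ~((C ^ F) -> (E ^ C)) = 0 <-> 1 = 0
B -> F = 1 -> 0 = 0
D ^ C = 1 ^ 1 = 0
~(D ^ C) = ~0 = 1
(B -> F) -> ~(D ^ C) = 0 -> 1 = 1
C -> E = 1 -> 1 = 1
F ^ (C -> E) = 0 ^ 1 = 1
((B -> F) -> ~(D ^ C)) ^ (F ^ (C -> E)) = 1 ^ 1 = 0
((~(E -> ((D & E) <-> E)) | ((D <-> B) ^ C)) <-> ~((C ^ F) -> (E ^ C))) ^ (((B -> F) -> ~(D ^ C)) ^ (F ^ (C -> E))) = 0 ^ 0 = 0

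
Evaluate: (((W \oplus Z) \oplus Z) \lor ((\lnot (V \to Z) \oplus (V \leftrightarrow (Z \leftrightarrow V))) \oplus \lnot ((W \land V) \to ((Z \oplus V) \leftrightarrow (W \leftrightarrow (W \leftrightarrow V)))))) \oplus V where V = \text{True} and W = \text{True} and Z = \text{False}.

W \oplus Z = \text{True} \oplus \text{False} = \text{True}
(W \oplus Z) \oplus Z = \text{True} \oplus \text{False} = \text{True}
V \to Z = \text{True} \to \text{False} = \text{False}
\lnot (V \to Z) = \lnot \text{False} = \text{True}
Z \leftrightarrow V = \text{False} \leftrightarrow \text{True} = \text{False}
V \leftrightarrow (Z \leftrightarrow V) = \text{True} \leftrightarrow \text{False} = \text{False}
\lnot (V \to Z) \oplus (V \leftrightarrow (Z \leftrightarrow V)) = \text{True} \oplus \text{False} = \text{True}
W \land V = \text{True} \land \text{True} = \text{True}
Z \oplus V = \text{False} \oplus \text{True} = \text{True}
W \leftrightarrow V = \text{True} \leftrightarrow \text{True} = \text{True}
W \leftrightarrow (W \leftrightarrow V) = \text{True} \leftrightarrow \text{True} = \text{True}
(Z \oplus V) \leftrightarrow (W \leftrightarrow (W \leftrightarrow V)) = \text{True} \leftrightarrow \text{True} = \text{True}
(W \land V) \to ((Z \oplus V) \leftrightarrow (W \leftrightarrow (W \leftrightarrow V))) = \text{True} \to \text{True} = \text{True}
\lnot ((W \land V) \to ((Z \oplus V) \leftrightarrow (W \leftrightarrow (W \leftrightarrow V)))) = \lnot \text{True} = \text{False}
(\lnot (V \to Z) \oplus (V \leftrightarrow (Z \leftrightarrow V))) \oplus \lnot ((W \land V) \to ((Z \oplus V) \leftrightarrow (W \leftrightarrow (W \leftrightarrow V)))) = \text{True} \oplus \text{False} = \text{True}
((W \oplus Z) \oplus Z) \lor ((\lnot (V \to Z) \oplus (V \leftrightarrow (Z \leftrightarrow V))) \oplus \lnot ((W \land V) \to ((Z \oplus V) \leftrightarrow (W \leftrightarrow (W \leftrightarrow V))))) = \text{True} \lor \text{True} = \text{True}
(((W \oplus Z) \oplus Z) \lor ((\lnot (V \to Z) \oplus (V \leftrightarrow (Z \leftrightarrow V))) \oplus \lnot ((W \land V) \to ((Z \oplus V) \leftrightarrow (W \leftrightarrow (W \leftrightarrow V)))))) \oplus V = \text{True} \oplus \text{True} = \text{False}

\text{False}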